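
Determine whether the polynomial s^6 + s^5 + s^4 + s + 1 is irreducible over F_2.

Write f(s) = s^6 + s^5 + s^4 + s + 1.
Check for roots in F_2: f(0) = 1; f(1) = 1.
No roots, so no linear factors.
Monic irreducibles of degree 2 over GF(2): s^2 + s + 1.
None of them divide f (all give nonzero remainder).
Monic irreducibles of degree 3 over GF(2): s^3 + s + 1, s^3 + s^2 + 1.
None of them divide f (all give nonzero remainder).
No irreducible factor of degree ≤ 3 exists, so f is irreducible over GF(2).

Yes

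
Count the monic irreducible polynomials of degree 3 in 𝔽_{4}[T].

20

By the necklace-counting formula, N_4(3) = (1/3) Σ_{d|3} μ(3/d)·4^d.
Divisors of 3: 1, 3; μ(3/d) for each: -1, 1.
Σ = − 4^1 + 4^3 = 60.
N = 60/3 = 20.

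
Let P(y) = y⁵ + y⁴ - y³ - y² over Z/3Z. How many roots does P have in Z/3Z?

Evaluate at each of the 3 elements of Z/3Z:
P(0) = 0 → root; P(1) = 0 → root; P(2) = 0 → root.
Roots: {0, 1, 2}.

3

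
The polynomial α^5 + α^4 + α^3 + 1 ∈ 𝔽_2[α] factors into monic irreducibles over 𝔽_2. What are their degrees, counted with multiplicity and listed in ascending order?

1, 1, 3

Write h(α) = α^5 + α^4 + α^3 + 1.
Roots in 𝔽_2: h(0) = 1; h(1) = 0 → root.
Linear factors from roots: (α + 1).
Complete factorization: h(α) = (α + 1)^2·(α^3 + α^2 + 1).
Factor degrees with multiplicity: 1 + 1 + 3 = 5.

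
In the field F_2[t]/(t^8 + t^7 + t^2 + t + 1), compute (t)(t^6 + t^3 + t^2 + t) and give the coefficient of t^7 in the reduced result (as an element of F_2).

Multiply in F_2[t]: (t)·(t^6 + t^3 + t^2 + t) = t^7 + t^4 + t^3 + t^2.
Reduced: t^7 + t^4 + t^3 + t^2.

1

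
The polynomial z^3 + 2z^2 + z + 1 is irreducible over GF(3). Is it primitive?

Write f(z) = z^3 + 2z^2 + z + 1.
|GF(3^3)^×| = 3^3 − 1 = 26. Prime factorization: 26 = 2·13.
f is primitive ⇔ z has order 26 in GF(3)[z]/(f), i.e. z^(26/q) ≠ 1 for each prime q | 26.
z^(13) mod f = 2.
z^(2) mod f = z^2.
None equal 1, so z has full order 26; f is primitive.

Yes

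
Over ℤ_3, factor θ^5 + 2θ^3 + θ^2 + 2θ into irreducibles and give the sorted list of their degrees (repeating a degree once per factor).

1, 1, 1, 2

Write f(θ) = θ^5 + 2θ^3 + θ^2 + 2θ.
Roots in ℤ_3: f(0) = 0 → root; f(1) = 0 → root; f(2) = 2.
Linear factors from roots: (θ), (θ + 2).
Complete factorization: f(θ) = (θ)·(θ + 2)^2·(θ^2 + 2θ + 2).
Factor degrees with multiplicity: 1 + 1 + 1 + 2 = 5.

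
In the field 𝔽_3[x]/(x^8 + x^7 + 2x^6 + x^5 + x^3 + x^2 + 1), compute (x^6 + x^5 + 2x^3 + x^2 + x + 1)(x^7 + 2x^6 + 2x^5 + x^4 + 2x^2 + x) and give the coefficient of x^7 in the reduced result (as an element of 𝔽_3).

1

Multiply in 𝔽_3[x]: (x^6 + x^5 + 2x^3 + x^2 + x + 1)·(x^7 + 2x^6 + 2x^5 + x^4 + 2x^2 + x) = x^13 + x^11 + 2x^10 + x^7 + x^5 + 2x^4 + x.
Reduce using x^8 ≡ 2x^7 + x^6 + 2x^5 + 2x^3 + 2x^2 + 2 (mod x^8 + x^7 + 2x^6 + x^5 + x^3 + x^2 + 1).
Reduced: x^7 + x^6 + 2x^5 + 2x^4 + x^3 + 2x^2 + 2.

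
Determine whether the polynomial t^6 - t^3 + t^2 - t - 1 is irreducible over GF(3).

No

Write f(t) = t^6 - t^3 + t^2 - t - 1.
Check for roots in GF(3): f(0) = 2; f(1) = 2; f(2) = 0 → root.
f(2) = 0, so (t − 2) divides f(t); f is reducible.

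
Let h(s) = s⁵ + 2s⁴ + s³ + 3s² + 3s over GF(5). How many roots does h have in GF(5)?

4

Evaluate at each of the 5 elements of GF(5):
h(0) = 0 → root; h(1) = 0 → root; h(2) = 0 → root; h(3) = 3; h(4) = 0 → root.
Roots: {0, 1, 2, 4}.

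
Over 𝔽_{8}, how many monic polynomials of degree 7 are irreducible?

299592

Gauss's count: N_{8}(7) = (1/7) Σ_{d|7} μ(7/d)·8^d.
Divisors of 7: 1, 7; μ(7/d) for each: -1, 1.
Σ = − 8^1 + 8^7 = 2097144.
N = 2097144/7 = 299592.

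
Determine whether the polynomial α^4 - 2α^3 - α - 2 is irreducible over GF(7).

Write f(α) = α^4 - 2α^3 - α - 2.
Check for roots in GF(7): f(0) = 5; f(1) = 3; f(2) = 3; f(3) = 1; f(4) = 3; f(5) = 4; f(6) = 2.
No roots, so no linear factors.
Degree-2 irreducible divisors: test the 21 monic irreducibles of degree 2 over GF(7).
α^2 - 3 divides f: f(α) = (α^2 - 3)·(α^2 - 2α + 3).

No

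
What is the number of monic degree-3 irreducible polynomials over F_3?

Gauss's count: N_{3}(3) = (1/3) Σ_{d|3} μ(3/d)·3^d.
Divisors of 3: 1, 3; μ(3/d) for each: -1, 1.
Σ = − 3^1 + 3^3 = 24.
N = 24/3 = 8.

8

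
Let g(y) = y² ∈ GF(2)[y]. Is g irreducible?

Check for roots in GF(2): g(0) = 0 → root; g(1) = 1.
g(0) = 0, so (y) divides g(y); g is reducible.

No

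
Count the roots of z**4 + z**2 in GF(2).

2

Write P(z) = z**4 + z**2.
Evaluate at each of the 2 elements of GF(2):
P(0) = 0 → root; P(1) = 0 → root.
Roots: {0, 1}.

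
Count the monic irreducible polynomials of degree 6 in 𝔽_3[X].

Gauss's count: N_{3}(6) = (1/6) Σ_{d|6} μ(6/d)·3^d.
Divisors of 6: 1, 2, 3, 6; μ(6/d) for each: 1, -1, -1, 1.
Σ = 3^1 − 3^2 − 3^3 + 3^6 = 696.
N = 696/6 = 116.

116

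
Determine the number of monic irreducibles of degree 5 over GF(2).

6

x^(2^5) − x is the product of all monic irreducibles of degree dividing 5; Möbius inversion gives N = (1/5) Σ μ(5/d)·2^d.
Divisors of 5: 1, 5; μ(5/d) for each: -1, 1.
Σ = − 2^1 + 2^5 = 30.
N = 30/5 = 6.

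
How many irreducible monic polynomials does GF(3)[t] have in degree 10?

5880

The number of monic irreducibles of degree 10 over GF(3) is (1/10)·Σ_{d∣10} μ(10/d) 3^d.
Divisors of 10: 1, 2, 5, 10; μ(10/d) for each: 1, -1, -1, 1.
Σ = 3^1 − 3^2 − 3^5 + 3^10 = 58800.
N = 58800/10 = 5880.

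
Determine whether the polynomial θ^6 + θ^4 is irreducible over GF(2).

Write f(θ) = θ^6 + θ^4.
Check for roots in GF(2): f(0) = 0 → root; f(1) = 0 → root.
f(0) = 0, so (θ) divides f(θ); f is reducible.

No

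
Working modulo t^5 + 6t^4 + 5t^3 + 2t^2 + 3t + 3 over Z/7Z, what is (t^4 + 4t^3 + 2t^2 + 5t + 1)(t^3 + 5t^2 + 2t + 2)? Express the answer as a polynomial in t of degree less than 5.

Multiply in Z/7Z[t]: (t^4 + 4t^3 + 2t^2 + 5t + 1)·(t^3 + 5t^2 + 2t + 2) = t^7 + 2t^6 + 3t^5 + 4t^4 + 3t^3 + 5t^2 + 5t + 2.
Reduce using t^5 ≡ t^4 + 2t^3 + 5t^2 + 4t + 4 (mod t^5 + 6t^4 + 5t^3 + 2t^2 + 3t + 3).
Reduced: 2t^4 + 3t^3 + 5t^2 + 6.

2t^4 + 3t^3 + 5t^2 + 6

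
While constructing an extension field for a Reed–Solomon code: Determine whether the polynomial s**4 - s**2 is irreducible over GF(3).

Write P(s) = s**4 - s**2.
Check for roots in GF(3): P(0) = 0 → root; P(1) = 0 → root; P(2) = 0 → root.
P(0) = 0, so (s) divides P(s); P is reducible.

No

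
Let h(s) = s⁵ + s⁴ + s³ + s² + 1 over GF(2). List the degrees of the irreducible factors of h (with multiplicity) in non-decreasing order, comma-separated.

Roots in GF(2): h(0) = 1; h(1) = 1.
Complete factorization: h(s) = (s⁵ + s⁴ + s³ + s² + 1).
Factor degrees with multiplicity: 5 = 5.

5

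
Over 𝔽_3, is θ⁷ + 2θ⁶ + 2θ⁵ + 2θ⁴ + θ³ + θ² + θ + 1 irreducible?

Yes

Write f(θ) = θ⁷ + 2θ⁶ + 2θ⁵ + 2θ⁴ + θ³ + θ² + θ + 1.
Check for roots in 𝔽_3: f(0) = 1; f(1) = 2; f(2) = 1.
No roots, so no linear factors.
Monic irreducibles of degree 2 over GF(3): θ² + 1, θ² + θ + 2, θ² + 2θ + 2.
None of them divide f (all give nonzero remainder).
Degree-3 irreducible divisors: test the 8 monic irreducibles of degree 3 over GF(3).
None of them divide f (all give nonzero remainder).
No irreducible factor of degree ≤ 3 exists, so f is irreducible over GF(3).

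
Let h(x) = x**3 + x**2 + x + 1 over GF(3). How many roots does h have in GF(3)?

Evaluate at each of the 3 elements of GF(3):
h(0) = 1; h(1) = 1; h(2) = 0 → root.
Roots: {2}.

1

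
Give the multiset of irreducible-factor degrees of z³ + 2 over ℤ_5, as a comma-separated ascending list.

Write f(z) = z³ + 2.
Roots in ℤ_5: f(0) = 2; f(1) = 3; f(2) = 0 → root; f(3) = 4; f(4) = 1.
Linear factors from roots: (z + 3).
Complete factorization: f(z) = (z + 3)·(z² + 2z + 4).
Factor degrees with multiplicity: 1 + 2 = 3.

1, 2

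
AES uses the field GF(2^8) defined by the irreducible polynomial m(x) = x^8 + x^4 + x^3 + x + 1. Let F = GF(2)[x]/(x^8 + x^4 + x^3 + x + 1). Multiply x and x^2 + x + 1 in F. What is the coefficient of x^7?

0

Multiply in GF(2)[x]: (x)·(x^2 + x + 1) = x^3 + x^2 + x.
Reduced: x^3 + x^2 + x.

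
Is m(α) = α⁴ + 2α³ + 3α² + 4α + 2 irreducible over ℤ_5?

No

Check for roots in ℤ_5: m(0) = 2; m(1) = 2; m(2) = 4; m(3) = 1; m(4) = 0 → root.
m(4) = 0, so (α − 4) divides m(α); m is reducible.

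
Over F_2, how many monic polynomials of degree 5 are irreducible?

6

The number of monic irreducibles of degree 5 over GF(2) is (1/5)·Σ_{d∣5} μ(5/d) 2^d.
Divisors of 5: 1, 5; μ(5/d) for each: -1, 1.
Σ = − 2^1 + 2^5 = 30.
N = 30/5 = 6.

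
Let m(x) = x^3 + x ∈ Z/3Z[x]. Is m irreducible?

No

Check for roots in Z/3Z: m(0) = 0 → root; m(1) = 2; m(2) = 1.
m(0) = 0, so (x) divides m(x); m is reducible.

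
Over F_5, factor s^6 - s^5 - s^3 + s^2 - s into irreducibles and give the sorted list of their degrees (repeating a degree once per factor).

Write g(s) = s^6 - s^5 - s^3 + s^2 - s.
Roots in F_5: g(0) = 0 → root; g(1) = 4; g(2) = 1; g(3) = 0 → root; g(4) = 0 → root.
Linear factors from roots: (s), (s + 2), (s + 1).
Complete factorization: g(s) = (s)·(s + 1)·(s + 2)·(s^3 + s^2 + 2).
Factor degrees with multiplicity: 1 + 1 + 1 + 3 = 6.

1, 1, 1, 3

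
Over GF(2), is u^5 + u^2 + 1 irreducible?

Write g(u) = u^5 + u^2 + 1.
Check for roots in GF(2): g(0) = 1; g(1) = 1.
No roots, so no linear factors.
Monic irreducibles of degree 2 over GF(2): u^2 + u + 1.
None of them divide g (all give nonzero remainder).
No irreducible factor of degree ≤ 2 exists, so g is irreducible over GF(2).

Yes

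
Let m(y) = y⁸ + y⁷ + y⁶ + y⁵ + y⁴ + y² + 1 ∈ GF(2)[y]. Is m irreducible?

Check for roots in GF(2): m(0) = 1; m(1) = 1.
No roots, so no linear factors.
Monic irreducibles of degree 2 over GF(2): y² + y + 1.
None of them divide m (all give nonzero remainder).
Monic irreducibles of degree 3 over GF(2): y³ + y + 1, y³ + y² + 1.
None of them divide m (all give nonzero remainder).
Monic irreducibles of degree 4 over GF(2): y⁴ + y + 1, y⁴ + y³ + 1, y⁴ + y³ + y² + y + 1.
None of them divide m (all give nonzero remainder).
No irreducible factor of degree ≤ 4 exists, so m is irreducible over GF(2).

Yes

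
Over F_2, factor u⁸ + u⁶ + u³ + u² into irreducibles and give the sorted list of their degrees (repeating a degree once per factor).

1, 1, 1, 2, 3

Write h(u) = u⁸ + u⁶ + u³ + u².
Roots in F_2: h(0) = 0 → root; h(1) = 0 → root.
Linear factors from roots: (u), (u + 1).
Complete factorization: h(u) = (u + 1)·(u)^2·(u² + u + 1)·(u³ + u + 1).
Factor degrees with multiplicity: 1 + 1 + 1 + 2 + 3 = 8.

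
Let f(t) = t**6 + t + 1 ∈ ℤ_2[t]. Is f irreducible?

Yes

Check for roots in ℤ_2: f(0) = 1; f(1) = 1.
No roots, so no linear factors.
Monic irreducibles of degree 2 over GF(2): t**2 + t + 1.
None of them divide f (all give nonzero remainder).
Monic irreducibles of degree 3 over GF(2): t**3 + t + 1, t**3 + t**2 + 1.
None of them divide f (all give nonzero remainder).
No irreducible factor of degree ≤ 3 exists, so f is irreducible over GF(2).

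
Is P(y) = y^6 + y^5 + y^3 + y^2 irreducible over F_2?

Check for roots in F_2: P(0) = 0 → root; P(1) = 0 → root.
P(0) = 0, so (y) divides P(y); P is reducible.

No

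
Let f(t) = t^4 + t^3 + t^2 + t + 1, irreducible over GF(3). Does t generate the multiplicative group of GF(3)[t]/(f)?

No

|GF(3^4)^×| = 3^4 − 1 = 80. Prime factorization: 80 = 2^4·5.
f is primitive ⇔ t has order 80 in GF(3)[t]/(f), i.e. t^(80/q) ≠ 1 for each prime q | 80.
t^(40) mod f = 1
t^(16) mod f = t.
Since t^(40) = 1, the order of t divides 40 < 80; not primitive.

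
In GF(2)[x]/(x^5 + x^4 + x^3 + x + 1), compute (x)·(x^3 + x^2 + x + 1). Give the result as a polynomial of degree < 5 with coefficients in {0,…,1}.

x^4 + x^3 + x^2 + x

Multiply in GF(2)[x]: (x)·(x^3 + x^2 + x + 1) = x^4 + x^3 + x^2 + x.
Reduced: x^4 + x^3 + x^2 + x.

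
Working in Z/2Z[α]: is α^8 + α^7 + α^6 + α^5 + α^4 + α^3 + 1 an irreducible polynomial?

Write g(α) = α^8 + α^7 + α^6 + α^5 + α^4 + α^3 + 1.
Check for roots in Z/2Z: g(0) = 1; g(1) = 1.
No roots, so no linear factors.
Monic irreducibles of degree 2 over GF(2): α^2 + α + 1.
None of them divide g (all give nonzero remainder).
Monic irreducibles of degree 3 over GF(2): α^3 + α + 1, α^3 + α^2 + 1.
None of them divide g (all give nonzero remainder).
Monic irreducibles of degree 4 over GF(2): α^4 + α + 1, α^4 + α^3 + 1, α^4 + α^3 + α^2 + α + 1.
None of them divide g (all give nonzero remainder).
No irreducible factor of degree ≤ 4 exists, so g is irreducible over GF(2).

Yes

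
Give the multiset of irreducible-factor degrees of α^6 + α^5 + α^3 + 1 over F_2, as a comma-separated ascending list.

Write h(α) = α^6 + α^5 + α^3 + 1.
Roots in F_2: h(0) = 1; h(1) = 0 → root.
Linear factors from roots: (α + 1).
Complete factorization: h(α) = (α + 1)^3·(α^3 + α + 1).
Factor degrees with multiplicity: 1 + 1 + 1 + 3 = 6.

1, 1, 1, 3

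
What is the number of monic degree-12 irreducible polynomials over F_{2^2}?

1397740

Gauss's count: N_{4}(12) = (1/12) Σ_{d|12} μ(12/d)·4^d.
Divisors of 12: 1, 2, 3, 4, 6, 12; μ(12/d) for each: 0, 1, 0, -1, -1, 1.
Σ = 4^2 − 4^4 − 4^6 + 4^12 = 16772880.
N = 16772880/12 = 1397740.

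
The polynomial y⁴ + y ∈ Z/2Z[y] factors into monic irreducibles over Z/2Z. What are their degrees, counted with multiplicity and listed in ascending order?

1, 1, 2

Write f(y) = y⁴ + y.
Roots in Z/2Z: f(0) = 0 → root; f(1) = 0 → root.
Linear factors from roots: (y), (y + 1).
Complete factorization: f(y) = (y)·(y + 1)·(y² + y + 1).
Factor degrees with multiplicity: 1 + 1 + 2 = 4.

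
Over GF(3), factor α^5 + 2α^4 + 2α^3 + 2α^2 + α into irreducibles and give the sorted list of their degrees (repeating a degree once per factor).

Write h(α) = α^5 + 2α^4 + 2α^3 + 2α^2 + α.
Roots in GF(3): h(0) = 0 → root; h(1) = 2; h(2) = 0 → root.
Linear factors from roots: (α), (α + 1).
Complete factorization: h(α) = (α)·(α + 1)^2·(α^2 + 1).
Factor degrees with multiplicity: 1 + 1 + 1 + 2 = 5.

1, 1, 1, 2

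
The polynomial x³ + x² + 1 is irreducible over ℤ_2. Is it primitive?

Write f(x) = x³ + x² + 1.
|GF(2^3)^×| = 2^3 − 1 = 7. Prime factorization: 7 = 7.
f is primitive ⇔ x has order 7 in GF(2)[x]/(f), i.e. x^(7/q) ≠ 1 for each prime q | 7.
x^(1) mod f = x.
None equal 1, so x has full order 7; f is primitive.

Yes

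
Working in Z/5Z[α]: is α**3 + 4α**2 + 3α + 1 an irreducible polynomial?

Write h(α) = α**3 + 4α**2 + 3α + 1.
Check for roots in Z/5Z: h(0) = 1; h(1) = 4; h(2) = 1; h(3) = 3; h(4) = 1.
No roots. A degree-3 polynomial over a field with no linear factor is irreducible.

Yes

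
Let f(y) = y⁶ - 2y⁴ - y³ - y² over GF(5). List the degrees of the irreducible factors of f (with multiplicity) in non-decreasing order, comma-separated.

1, 1, 1, 3

Roots in GF(5): f(0) = 0 → root; f(1) = 2; f(2) = 0 → root; f(3) = 1; f(4) = 4.
Linear factors from roots: (y), (y - 2).
Complete factorization: f(y) = (y - 2)·(y)^2·(y³ + 2y² + 2y - 2).
Factor degrees with multiplicity: 1 + 1 + 1 + 3 = 6.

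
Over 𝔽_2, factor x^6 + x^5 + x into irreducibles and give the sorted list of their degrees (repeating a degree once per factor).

1, 2, 3

Write g(x) = x^6 + x^5 + x.
Roots in 𝔽_2: g(0) = 0 → root; g(1) = 1.
Linear factors from roots: (x).
Complete factorization: g(x) = (x)·(x^2 + x + 1)·(x^3 + x + 1).
Factor degrees with multiplicity: 1 + 2 + 3 = 6.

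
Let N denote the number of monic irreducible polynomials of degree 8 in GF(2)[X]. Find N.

The number of monic irreducibles of degree 8 over GF(2) is (1/8)·Σ_{d∣8} μ(8/d) 2^d.
Divisors of 8: 1, 2, 4, 8; μ(8/d) for each: 0, 0, -1, 1.
Σ = − 2^4 + 2^8 = 240.
N = 240/8 = 30.

30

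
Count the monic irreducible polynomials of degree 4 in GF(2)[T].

The number of monic irreducibles of degree 4 over GF(2) is (1/4)·Σ_{d∣4} μ(4/d) 2^d.
Divisors of 4: 1, 2, 4; μ(4/d) for each: 0, -1, 1.
Σ = − 2^2 + 2^4 = 12.
N = 12/4 = 3.

3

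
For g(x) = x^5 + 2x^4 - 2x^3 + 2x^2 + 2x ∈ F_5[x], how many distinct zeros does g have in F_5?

4

Evaluate at each of the 5 elements of F_5:
g(0) = 0 → root; g(1) = 0 → root; g(2) = 0 → root; g(3) = 0 → root; g(4) = 3.
Roots: {0, 1, 2, 3}.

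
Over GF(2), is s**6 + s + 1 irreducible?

Yes

Write P(s) = s**6 + s + 1.
Check for roots in GF(2): P(0) = 1; P(1) = 1.
No roots, so no linear factors.
Monic irreducibles of degree 2 over GF(2): s**2 + s + 1.
None of them divide P (all give nonzero remainder).
Monic irreducibles of degree 3 over GF(2): s**3 + s + 1, s**3 + s**2 + 1.
None of them divide P (all give nonzero remainder).
No irreducible factor of degree ≤ 3 exists, so P is irreducible over GF(2).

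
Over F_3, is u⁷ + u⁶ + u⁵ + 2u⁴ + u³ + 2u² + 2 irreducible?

Yes

Write f(u) = u⁷ + u⁶ + u⁵ + 2u⁴ + u³ + 2u² + 2.
Check for roots in F_3: f(0) = 2; f(1) = 1; f(2) = 1.
No roots, so no linear factors.
Monic irreducibles of degree 2 over GF(3): u² + 1, u² + u + 2, u² + 2u + 2.
None of them divide f (all give nonzero remainder).
Degree-3 irreducible divisors: test the 8 monic irreducibles of degree 3 over GF(3).
None of them divide f (all give nonzero remainder).
No irreducible factor of degree ≤ 3 exists, so f is irreducible over GF(3).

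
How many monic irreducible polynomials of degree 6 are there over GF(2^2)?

670

Gauss's count: N_{4}(6) = (1/6) Σ_{d|6} μ(6/d)·4^d.
Divisors of 6: 1, 2, 3, 6; μ(6/d) for each: 1, -1, -1, 1.
Σ = 4^1 − 4^2 − 4^3 + 4^6 = 4020.
N = 4020/6 = 670.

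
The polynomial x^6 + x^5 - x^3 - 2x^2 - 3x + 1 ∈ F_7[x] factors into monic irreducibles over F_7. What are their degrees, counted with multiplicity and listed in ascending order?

2, 2, 2

Write h(x) = x^6 + x^5 - x^3 - 2x^2 - 3x + 1.
Complete factorization: h(x) = (x^2 + x + 3)·(x^2 + 3x - 2)·(x^2 - 3x + 1).
Factor degrees with multiplicity: 2 + 2 + 2 = 6.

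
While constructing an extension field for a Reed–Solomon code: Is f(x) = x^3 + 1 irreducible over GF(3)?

No

Check for roots in GF(3): f(0) = 1; f(1) = 2; f(2) = 0 → root.
f(2) = 0, so (x − 2) divides f(x); f is reducible.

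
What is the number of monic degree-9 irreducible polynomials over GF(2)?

56

The number of monic irreducibles of degree 9 over GF(2) is (1/9)·Σ_{d∣9} μ(9/d) 2^d.
Divisors of 9: 1, 3, 9; μ(9/d) for each: 0, -1, 1.
Σ = − 2^3 + 2^9 = 504.
N = 504/9 = 56.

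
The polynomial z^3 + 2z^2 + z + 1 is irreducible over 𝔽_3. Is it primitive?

Yes

Write f(z) = z^3 + 2z^2 + z + 1.
|GF(3^3)^×| = 3^3 − 1 = 26. Prime factorization: 26 = 2·13.
f is primitive ⇔ z has order 26 in GF(3)[z]/(f), i.e. z^(26/q) ≠ 1 for each prime q | 26.
z^(13) mod f = 2.
z^(2) mod f = z^2.
None equal 1, so z has full order 26; f is primitive.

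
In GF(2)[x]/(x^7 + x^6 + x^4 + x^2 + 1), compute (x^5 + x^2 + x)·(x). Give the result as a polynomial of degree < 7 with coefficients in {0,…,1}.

x^6 + x^3 + x^2

Multiply in GF(2)[x]: (x^5 + x^2 + x)·(x) = x^6 + x^3 + x^2.
Reduced: x^6 + x^3 + x^2.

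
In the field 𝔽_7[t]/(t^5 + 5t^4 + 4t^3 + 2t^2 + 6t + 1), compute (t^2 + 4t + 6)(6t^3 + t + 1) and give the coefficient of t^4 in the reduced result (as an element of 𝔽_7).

Multiply in 𝔽_7[t]: (t^2 + 4t + 6)·(6t^3 + t + 1) = 6t^5 + 3t^4 + 2t^3 + 5t^2 + 3t + 6.
Reduce using t^5 ≡ 2t^4 + 3t^3 + 5t^2 + t + 6 (mod t^5 + 5t^4 + 4t^3 + 2t^2 + 6t + 1).
Reduced: t^4 + 6t^3 + 2t.

1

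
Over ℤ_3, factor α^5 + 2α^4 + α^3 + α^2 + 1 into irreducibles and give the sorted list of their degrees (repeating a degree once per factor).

Write h(α) = α^5 + 2α^4 + α^3 + α^2 + 1.
Roots in ℤ_3: h(0) = 1; h(1) = 0 → root; h(2) = 2.
Linear factors from roots: (α + 2).
Complete factorization: h(α) = (α + 2)^2·(α^3 + α^2 + 2α + 1).
Factor degrees with multiplicity: 1 + 1 + 3 = 5.

1, 1, 3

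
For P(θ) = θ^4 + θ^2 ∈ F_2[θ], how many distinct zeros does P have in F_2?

2

Evaluate at each of the 2 elements of F_2:
P(0) = 0 → root; P(1) = 0 → root.
Roots: {0, 1}.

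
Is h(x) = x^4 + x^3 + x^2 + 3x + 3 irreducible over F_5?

Check for roots in F_5: h(0) = 3; h(1) = 4; h(2) = 2; h(3) = 4; h(4) = 1.
No roots, so no linear factors.
Degree-2 irreducible divisors: test the 10 monic irreducibles of degree 2 over GF(5).
None of them divide h (all give nonzero remainder).
No irreducible factor of degree ≤ 2 exists, so h is irreducible over GF(5).

Yes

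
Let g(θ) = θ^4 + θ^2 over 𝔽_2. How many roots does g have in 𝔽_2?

2

Evaluate at each of the 2 elements of 𝔽_2:
g(0) = 0 → root; g(1) = 0 → root.
Roots: {0, 1}.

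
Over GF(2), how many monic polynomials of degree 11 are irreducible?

The number of monic irreducibles of degree 11 over GF(2) is (1/11)·Σ_{d∣11} μ(11/d) 2^d.
Divisors of 11: 1, 11; μ(11/d) for each: -1, 1.
Σ = − 2^1 + 2^11 = 2046.
N = 2046/11 = 186.

186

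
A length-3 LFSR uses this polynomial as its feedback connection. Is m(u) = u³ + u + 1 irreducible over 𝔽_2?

Yes

Check for roots in 𝔽_2: m(0) = 1; m(1) = 1.
No roots. A degree-3 polynomial over a field with no linear factor is irreducible.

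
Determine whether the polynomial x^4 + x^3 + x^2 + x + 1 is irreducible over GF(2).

Write f(x) = x^4 + x^3 + x^2 + x + 1.
Check for roots in GF(2): f(0) = 1; f(1) = 1.
No roots, so no linear factors.
Monic irreducibles of degree 2 over GF(2): x^2 + x + 1.
None of them divide f (all give nonzero remainder).
No irreducible factor of degree ≤ 2 exists, so f is irreducible over GF(2).

Yes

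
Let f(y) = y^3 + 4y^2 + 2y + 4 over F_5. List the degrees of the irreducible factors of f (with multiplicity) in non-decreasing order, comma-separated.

Roots in F_5: f(0) = 4; f(1) = 1; f(2) = 2; f(3) = 3; f(4) = 0 → root.
Linear factors from roots: (y + 1).
Complete factorization: f(y) = (y + 1)·(y^2 + 3y + 4).
Factor degrees with multiplicity: 1 + 2 = 3.

1, 2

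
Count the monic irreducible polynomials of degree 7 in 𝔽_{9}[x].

683280

Gauss's count: N_{9}(7) = (1/7) Σ_{d|7} μ(7/d)·9^d.
Divisors of 7: 1, 7; μ(7/d) for each: -1, 1.
Σ = − 9^1 + 9^7 = 4782960.
N = 4782960/7 = 683280.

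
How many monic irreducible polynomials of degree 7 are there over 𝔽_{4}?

2340

By the necklace-counting formula, N_4(7) = (1/7) Σ_{d|7} μ(7/d)·4^d.
Divisors of 7: 1, 7; μ(7/d) for each: -1, 1.
Σ = − 4^1 + 4^7 = 16380.
N = 16380/7 = 2340.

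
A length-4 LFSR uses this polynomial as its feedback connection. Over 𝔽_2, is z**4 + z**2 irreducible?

No

Write m(z) = z**4 + z**2.
Check for roots in 𝔽_2: m(0) = 0 → root; m(1) = 0 → root.
m(0) = 0, so (z) divides m(z); m is reducible.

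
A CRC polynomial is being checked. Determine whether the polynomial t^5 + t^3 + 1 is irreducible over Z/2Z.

Yes

Write P(t) = t^5 + t^3 + 1.
Check for roots in Z/2Z: P(0) = 1; P(1) = 1.
No roots, so no linear factors.
Monic irreducibles of degree 2 over GF(2): t^2 + t + 1.
None of them divide P (all give nonzero remainder).
No irreducible factor of degree ≤ 2 exists, so P is irreducible over GF(2).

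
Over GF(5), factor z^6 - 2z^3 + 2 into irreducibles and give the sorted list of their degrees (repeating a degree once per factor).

Write h(z) = z^6 - 2z^3 + 2.
Roots in GF(5): h(0) = 2; h(1) = 1; h(2) = 0 → root; h(3) = 2; h(4) = 0 → root.
Linear factors from roots: (z - 2), (z + 1).
Complete factorization: h(z) = (z + 1)·(z - 2)·(z^2 + 2z - 1)·(z^2 - z + 1).
Factor degrees with multiplicity: 1 + 1 + 2 + 2 = 6.

1, 1, 2, 2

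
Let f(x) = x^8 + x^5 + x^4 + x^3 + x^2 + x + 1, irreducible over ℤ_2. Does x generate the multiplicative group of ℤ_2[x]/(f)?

|GF(2^8)^×| = 2^8 − 1 = 255. Prime factorization: 255 = 3·5·17.
f is primitive ⇔ x has order 255 in GF(2)[x]/(f), i.e. x^(255/q) ≠ 1 for each prime q | 255.
x^(85) mod f = 1
x^(51) mod f = x^7 + x^5 + x^3 + x^2 + x + 1.
x^(15) mod f = x^6 + x^3 + x + 1.
Since x^(85) = 1, the order of x divides 85 < 255; not primitive.

No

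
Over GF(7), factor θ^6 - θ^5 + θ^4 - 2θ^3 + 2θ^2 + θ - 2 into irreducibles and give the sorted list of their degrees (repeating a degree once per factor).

1, 1, 1, 1, 2

Write f(θ) = θ^6 - θ^5 + θ^4 - 2θ^3 + 2θ^2 + θ - 2.
Linear factors from roots: (θ - 1), (θ - 3), (θ + 3).
Complete factorization: f(θ) = (θ + 3)·(θ - 1)·(θ - 3)^2·(θ^2 + 3θ - 2).
Factor degrees with multiplicity: 1 + 1 + 1 + 1 + 2 = 6.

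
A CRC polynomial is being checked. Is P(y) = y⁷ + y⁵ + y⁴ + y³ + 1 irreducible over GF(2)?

Check for roots in GF(2): P(0) = 1; P(1) = 1.
No roots, so no linear factors.
Monic irreducibles of degree 2 over GF(2): y² + y + 1.
None of them divide P (all give nonzero remainder).
Monic irreducibles of degree 3 over GF(2): y³ + y + 1, y³ + y² + 1.
None of them divide P (all give nonzero remainder).
No irreducible factor of degree ≤ 3 exists, so P is irreducible over GF(2).

Yes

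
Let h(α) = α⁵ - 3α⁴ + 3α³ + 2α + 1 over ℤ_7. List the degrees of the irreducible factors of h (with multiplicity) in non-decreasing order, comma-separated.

5

Complete factorization: h(α) = (α⁵ - 3α⁴ + 3α³ + 2α + 1).
Factor degrees with multiplicity: 5 = 5.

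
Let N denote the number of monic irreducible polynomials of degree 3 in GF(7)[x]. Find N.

By the necklace-counting formula, N_7(3) = (1/3) Σ_{d|3} μ(3/d)·7^d.
Divisors of 3: 1, 3; μ(3/d) for each: -1, 1.
Σ = − 7^1 + 7^3 = 336.
N = 336/3 = 112.

112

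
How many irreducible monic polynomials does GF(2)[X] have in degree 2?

1

The number of monic irreducibles of degree 2 over GF(2) is (1/2)·Σ_{d∣2} μ(2/d) 2^d.
Divisors of 2: 1, 2; μ(2/d) for each: -1, 1.
Σ = − 2^1 + 2^2 = 2.
N = 2/2 = 1.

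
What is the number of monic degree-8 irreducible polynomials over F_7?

x^(7^8) − x is the product of all monic irreducibles of degree dividing 8; Möbius inversion gives N = (1/8) Σ μ(8/d)·7^d.
Divisors of 8: 1, 2, 4, 8; μ(8/d) for each: 0, 0, -1, 1.
Σ = − 7^4 + 7^8 = 5762400.
N = 5762400/8 = 720300.

720300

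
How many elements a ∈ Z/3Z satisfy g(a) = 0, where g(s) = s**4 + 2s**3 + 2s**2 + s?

Evaluate at each of the 3 elements of Z/3Z:
g(0) = 0 → root; g(1) = 0 → root; g(2) = 0 → root.
Roots: {0, 1, 2}.

3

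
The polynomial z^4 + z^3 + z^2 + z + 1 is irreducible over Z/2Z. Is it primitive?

Write f(z) = z^4 + z^3 + z^2 + z + 1.
|GF(2^4)^×| = 2^4 − 1 = 15. Prime factorization: 15 = 3·5.
f is primitive ⇔ z has order 15 in GF(2)[z]/(f), i.e. z^(15/q) ≠ 1 for each prime q | 15.
z^(5) mod f = 1
z^(3) mod f = z^3.
Since z^(5) = 1, the order of z divides 5 < 15; not primitive.

No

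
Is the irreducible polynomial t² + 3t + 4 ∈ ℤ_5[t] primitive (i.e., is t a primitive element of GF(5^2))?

No

Write f(t) = t² + 3t + 4.
|GF(5^2)^×| = 5^2 − 1 = 24. Prime factorization: 24 = 2^3·3.
f is primitive ⇔ t has order 24 in GF(5)[t]/(f), i.e. t^(24/q) ≠ 1 for each prime q | 24.
t^(12) mod f = 1
t^(8) mod f = 3t + 4.
Since t^(12) = 1, the order of t divides 12 < 24; not primitive.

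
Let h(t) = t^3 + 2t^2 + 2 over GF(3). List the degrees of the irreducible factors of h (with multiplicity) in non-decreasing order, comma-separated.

1, 2

Roots in GF(3): h(0) = 2; h(1) = 2; h(2) = 0 → root.
Linear factors from roots: (t + 1).
Complete factorization: h(t) = (t + 1)·(t^2 + t + 2).
Factor degrees with multiplicity: 1 + 2 = 3.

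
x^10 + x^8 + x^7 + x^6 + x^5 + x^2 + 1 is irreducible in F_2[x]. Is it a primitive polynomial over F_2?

Write f(x) = x^10 + x^8 + x^7 + x^6 + x^5 + x^2 + 1.
|GF(2^10)^×| = 2^10 − 1 = 1023. Prime factorization: 1023 = 3·11·31.
f is primitive ⇔ x has order 1023 in GF(2)[x]/(f), i.e. x^(1023/q) ≠ 1 for each prime q | 1023.
x^(341) mod f = x^9 + x^6 + x^5 + x^2 + x.
x^(93) mod f = x^8 + x^7 + x^2 + x.
x^(33) mod f = x^7 + x^6 + x^5 + x^4 + x + 1.
None equal 1, so x has full order 1023; f is primitive.

Yes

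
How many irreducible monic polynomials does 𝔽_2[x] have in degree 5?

6

x^(2^5) − x is the product of all monic irreducibles of degree dividing 5; Möbius inversion gives N = (1/5) Σ μ(5/d)·2^d.
Divisors of 5: 1, 5; μ(5/d) for each: -1, 1.
Σ = − 2^1 + 2^5 = 30.
N = 30/5 = 6.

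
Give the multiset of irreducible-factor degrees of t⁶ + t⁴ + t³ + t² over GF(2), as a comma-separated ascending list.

1, 1, 1, 3

Write g(t) = t⁶ + t⁴ + t³ + t².
Roots in GF(2): g(0) = 0 → root; g(1) = 0 → root.
Linear factors from roots: (t), (t + 1).
Complete factorization: g(t) = (t + 1)·(t)^2·(t³ + t² + 1).
Factor degrees with multiplicity: 1 + 1 + 1 + 3 = 6.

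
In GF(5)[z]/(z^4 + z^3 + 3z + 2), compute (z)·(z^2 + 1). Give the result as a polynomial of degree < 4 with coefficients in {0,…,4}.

z^3 + z

Multiply in GF(5)[z]: (z)·(z^2 + 1) = z^3 + z.
Reduced: z^3 + z.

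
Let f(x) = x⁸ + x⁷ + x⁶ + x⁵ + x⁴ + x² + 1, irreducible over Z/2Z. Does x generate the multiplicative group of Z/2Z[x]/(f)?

|GF(2^8)^×| = 2^8 − 1 = 255. Prime factorization: 255 = 3·5·17.
f is primitive ⇔ x has order 255 in GF(2)[x]/(f), i.e. x^(255/q) ≠ 1 for each prime q | 255.
x^(85) mod f = x⁶ + x⁴ + x³ + x² + 1.
x^(51) mod f = x⁶ + x⁵ + x⁴ + x³ + x.
x^(15) mod f = x⁴ + x².
None equal 1, so x has full order 255; f is primitive.

Yes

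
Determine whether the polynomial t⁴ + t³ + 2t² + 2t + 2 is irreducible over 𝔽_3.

Write f(t) = t⁴ + t³ + 2t² + 2t + 2.
Check for roots in 𝔽_3: f(0) = 2; f(1) = 2; f(2) = 2.
No roots, so no linear factors.
Monic irreducibles of degree 2 over GF(3): t² + 1, t² + t + 2, t² + 2t + 2.
None of them divide f (all give nonzero remainder).
No irreducible factor of degree ≤ 2 exists, so f is irreducible over GF(3).

Yes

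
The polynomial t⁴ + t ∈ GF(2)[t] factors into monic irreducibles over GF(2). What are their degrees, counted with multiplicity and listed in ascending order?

1, 1, 2

Write f(t) = t⁴ + t.
Roots in GF(2): f(0) = 0 → root; f(1) = 0 → root.
Linear factors from roots: (t), (t + 1).
Complete factorization: f(t) = (t)·(t + 1)·(t² + t + 1).
Factor degrees with multiplicity: 1 + 1 + 2 = 4.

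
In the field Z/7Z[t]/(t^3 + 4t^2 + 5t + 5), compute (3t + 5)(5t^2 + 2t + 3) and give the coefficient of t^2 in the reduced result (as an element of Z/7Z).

Multiply in Z/7Z[t]: (3t + 5)·(5t^2 + 2t + 3) = t^3 + 3t^2 + 5t + 1.
Reduce using t^3 ≡ 3t^2 + 2t + 2 (mod t^3 + 4t^2 + 5t + 5).
Reduced: 6t^2 + 3.

6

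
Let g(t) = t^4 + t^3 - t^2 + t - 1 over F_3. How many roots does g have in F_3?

1

Evaluate at each of the 3 elements of F_3:
g(0) = 2; g(1) = 1; g(2) = 0 → root.
Roots: {2}.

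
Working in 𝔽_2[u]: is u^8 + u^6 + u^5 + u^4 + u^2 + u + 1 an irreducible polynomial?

Yes

Write f(u) = u^8 + u^6 + u^5 + u^4 + u^2 + u + 1.
Check for roots in 𝔽_2: f(0) = 1; f(1) = 1.
No roots, so no linear factors.
Monic irreducibles of degree 2 over GF(2): u^2 + u + 1.
None of them divide f (all give nonzero remainder).
Monic irreducibles of degree 3 over GF(2): u^3 + u + 1, u^3 + u^2 + 1.
None of them divide f (all give nonzero remainder).
Monic irreducibles of degree 4 over GF(2): u^4 + u + 1, u^4 + u^3 + 1, u^4 + u^3 + u^2 + u + 1.
None of them divide f (all give nonzero remainder).
No irreducible factor of degree ≤ 4 exists, so f is irreducible over GF(2).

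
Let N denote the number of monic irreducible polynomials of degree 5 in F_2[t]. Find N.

By the necklace-counting formula, N_2(5) = (1/5) Σ_{d|5} μ(5/d)·2^d.
Divisors of 5: 1, 5; μ(5/d) for each: -1, 1.
Σ = − 2^1 + 2^5 = 30.
N = 30/5 = 6.

6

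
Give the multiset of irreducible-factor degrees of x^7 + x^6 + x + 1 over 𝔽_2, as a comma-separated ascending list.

1, 1, 1, 2, 2

Write g(x) = x^7 + x^6 + x + 1.
Roots in 𝔽_2: g(0) = 1; g(1) = 0 → root.
Linear factors from roots: (x + 1).
Complete factorization: g(x) = (x + 1)^3·(x^2 + x + 1)^2.
Factor degrees with multiplicity: 1 + 1 + 1 + 2 + 2 = 7.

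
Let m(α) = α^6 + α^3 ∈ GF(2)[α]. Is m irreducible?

Check for roots in GF(2): m(0) = 0 → root; m(1) = 0 → root.
m(0) = 0, so (α) divides m(α); m is reducible.

No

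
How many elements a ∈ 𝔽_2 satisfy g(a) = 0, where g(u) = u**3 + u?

Evaluate at each of the 2 elements of 𝔽_2:
g(0) = 0 → root; g(1) = 0 → root.
Roots: {0, 1}.

2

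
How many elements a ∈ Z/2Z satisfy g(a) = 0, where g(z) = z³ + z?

2

Evaluate at each of the 2 elements of Z/2Z:
g(0) = 0 → root; g(1) = 0 → root.
Roots: {0, 1}.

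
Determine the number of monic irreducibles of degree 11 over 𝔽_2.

186

By the necklace-counting formula, N_2(11) = (1/11) Σ_{d|11} μ(11/d)·2^d.
Divisors of 11: 1, 11; μ(11/d) for each: -1, 1.
Σ = − 2^1 + 2^11 = 2046.
N = 2046/11 = 186.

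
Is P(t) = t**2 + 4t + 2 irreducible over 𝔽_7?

No

Check for roots in 𝔽_7: P(0) = 2; P(1) = 0 → root; P(2) = 0 → root; P(3) = 2; P(4) = 6; P(5) = 5; P(6) = 6.
P(1) = 0, so (t − 1) divides P(t); P is reducible.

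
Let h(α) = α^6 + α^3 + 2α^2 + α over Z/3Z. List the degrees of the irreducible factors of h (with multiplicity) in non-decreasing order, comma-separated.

1, 2, 3

Roots in Z/3Z: h(0) = 0 → root; h(1) = 2; h(2) = 1.
Linear factors from roots: (α).
Complete factorization: h(α) = (α)·(α^2 + 1)·(α^3 + 2α + 1).
Factor degrees with multiplicity: 1 + 2 + 3 = 6.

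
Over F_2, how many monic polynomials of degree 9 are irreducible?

By the necklace-counting formula, N_2(9) = (1/9) Σ_{d|9} μ(9/d)·2^d.
Divisors of 9: 1, 3, 9; μ(9/d) for each: 0, -1, 1.
Σ = − 2^3 + 2^9 = 504.
N = 504/9 = 56.

56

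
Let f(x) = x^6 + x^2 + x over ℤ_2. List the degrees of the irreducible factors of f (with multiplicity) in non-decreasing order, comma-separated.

1, 2, 3

Roots in ℤ_2: f(0) = 0 → root; f(1) = 1.
Linear factors from roots: (x).
Complete factorization: f(x) = (x)·(x^2 + x + 1)·(x^3 + x^2 + 1).
Factor degrees with multiplicity: 1 + 2 + 3 = 6.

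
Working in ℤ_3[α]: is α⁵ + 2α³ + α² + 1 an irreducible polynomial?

Write f(α) = α⁵ + 2α³ + α² + 1.
Check for roots in ℤ_3: f(0) = 1; f(1) = 2; f(2) = 2.
No roots, so no linear factors.
Monic irreducibles of degree 2 over GF(3): α² + 1, α² + α + 2, α² + 2α + 2.
None of them divide f (all give nonzero remainder).
No irreducible factor of degree ≤ 2 exists, so f is irreducible over GF(3).

Yes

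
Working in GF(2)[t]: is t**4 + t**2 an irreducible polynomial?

Write g(t) = t**4 + t**2.
Check for roots in GF(2): g(0) = 0 → root; g(1) = 0 → root.
g(0) = 0, so (t) divides g(t); g is reducible.

No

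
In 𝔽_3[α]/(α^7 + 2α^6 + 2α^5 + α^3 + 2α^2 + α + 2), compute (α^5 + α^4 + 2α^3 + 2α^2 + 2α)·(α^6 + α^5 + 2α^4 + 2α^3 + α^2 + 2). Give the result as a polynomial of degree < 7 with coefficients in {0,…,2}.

2α^6 + 2α^5 + α^4 + 2α^3 + 2α^2

Multiply in 𝔽_3[α]: (α^5 + α^4 + 2α^3 + 2α^2 + 2α)·(α^6 + α^5 + 2α^4 + 2α^3 + α^2 + 2) = α^11 + 2α^10 + 2α^9 + 2α^8 + 2α^7 + 2α^6 + 2α^4 + α^2 + α.
Reduce using α^7 ≡ α^6 + α^5 + 2α^3 + α^2 + 2α + 1 (mod α^7 + 2α^6 + 2α^5 + α^3 + 2α^2 + α + 2).
Reduced: 2α^6 + 2α^5 + α^4 + 2α^3 + 2α^2.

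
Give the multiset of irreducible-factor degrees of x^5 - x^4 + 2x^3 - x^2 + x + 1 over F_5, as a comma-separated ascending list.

1, 4

Write h(x) = x^5 - x^4 + 2x^3 - x^2 + x + 1.
Roots in F_5: h(0) = 1; h(1) = 3; h(2) = 1; h(3) = 1; h(4) = 0 → root.
Linear factors from roots: (x + 1).
Complete factorization: h(x) = (x + 1)·(x^4 - 2x^3 - x^2 + 1).
Factor degrees with multiplicity: 1 + 4 = 5.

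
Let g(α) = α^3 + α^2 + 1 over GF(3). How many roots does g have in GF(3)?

1

Evaluate at each of the 3 elements of GF(3):
g(0) = 1; g(1) = 0 → root; g(2) = 1.
Roots: {1}.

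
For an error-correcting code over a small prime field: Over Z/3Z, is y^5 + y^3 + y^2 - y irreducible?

Write f(y) = y^5 + y^3 + y^2 - y.
Check for roots in Z/3Z: f(0) = 0 → root; f(1) = 2; f(2) = 0 → root.
f(0) = 0, so (y) divides f(y); f is reducible.

No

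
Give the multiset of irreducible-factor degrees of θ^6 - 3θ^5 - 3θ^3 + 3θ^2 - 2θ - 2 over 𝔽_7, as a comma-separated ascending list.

6

Write f(θ) = θ^6 - 3θ^5 - 3θ^3 + 3θ^2 - 2θ - 2.
Complete factorization: f(θ) = (θ^6 - 3θ^5 - 3θ^3 + 3θ^2 - 2θ - 2).
Factor degrees with multiplicity: 6 = 6.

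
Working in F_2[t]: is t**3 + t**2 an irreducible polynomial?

No

Write m(t) = t**3 + t**2.
Check for roots in F_2: m(0) = 0 → root; m(1) = 0 → root.
m(0) = 0, so (t) divides m(t); m is reducible.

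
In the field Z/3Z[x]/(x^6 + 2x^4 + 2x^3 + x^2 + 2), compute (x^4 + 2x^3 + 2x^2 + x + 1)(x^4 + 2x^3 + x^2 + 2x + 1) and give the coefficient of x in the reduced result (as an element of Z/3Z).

Multiply in Z/3Z[x]: (x^4 + 2x^3 + 2x^2 + x + 1)·(x^4 + 2x^3 + x^2 + 2x + 1) = x^8 + x^7 + x^6 + x^4 + 2x^2 + 1.
Reduce using x^6 ≡ x^4 + x^3 + 2x^2 + 1 (mod x^6 + 2x^4 + 2x^3 + x^2 + 2).
Reduced: 2x^5 + x^3 + x^2 + x.

1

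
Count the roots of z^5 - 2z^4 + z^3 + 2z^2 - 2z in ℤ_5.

Write g(z) = z^5 - 2z^4 + z^3 + 2z^2 - 2z.
Evaluate at each of the 5 elements of ℤ_5:
g(0) = 0 → root; g(1) = 0 → root; g(2) = 2; g(3) = 0 → root; g(4) = 0 → root.
Roots: {0, 1, 3, 4}.

4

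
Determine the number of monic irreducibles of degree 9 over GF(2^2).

29120

The number of monic irreducibles of degree 9 over GF(4) is (1/9)·Σ_{d∣9} μ(9/d) 4^d.
Divisors of 9: 1, 3, 9; μ(9/d) for each: 0, -1, 1.
Σ = − 4^3 + 4^9 = 262080.
N = 262080/9 = 29120.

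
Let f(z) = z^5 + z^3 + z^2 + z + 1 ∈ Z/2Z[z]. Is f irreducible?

Check for roots in Z/2Z: f(0) = 1; f(1) = 1.
No roots, so no linear factors.
Monic irreducibles of degree 2 over GF(2): z^2 + z + 1.
None of them divide f (all give nonzero remainder).
No irreducible factor of degree ≤ 2 exists, so f is irreducible over GF(2).

Yes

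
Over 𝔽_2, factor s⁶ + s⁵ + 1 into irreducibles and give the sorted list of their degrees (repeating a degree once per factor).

Write f(s) = s⁶ + s⁵ + 1.
Roots in 𝔽_2: f(0) = 1; f(1) = 1.
Complete factorization: f(s) = (s⁶ + s⁵ + 1).
Factor degrees with multiplicity: 6 = 6.

6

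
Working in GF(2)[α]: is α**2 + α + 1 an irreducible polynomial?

Yes

Write P(α) = α**2 + α + 1.
Check for roots in GF(2): P(0) = 1; P(1) = 1.
No roots. A degree-2 polynomial over a field with no linear factor is irreducible.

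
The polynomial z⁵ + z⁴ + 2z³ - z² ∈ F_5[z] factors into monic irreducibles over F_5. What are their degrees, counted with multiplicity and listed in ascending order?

1, 1, 1, 2

Write f(z) = z⁵ + z⁴ + 2z³ - z².
Roots in F_5: f(0) = 0 → root; f(1) = 3; f(2) = 0 → root; f(3) = 4; f(4) = 2.
Linear factors from roots: (z), (z - 2).
Complete factorization: f(z) = (z - 2)·(z)^2·(z² - 2z - 2).
Factor degrees with multiplicity: 1 + 1 + 1 + 2 = 5.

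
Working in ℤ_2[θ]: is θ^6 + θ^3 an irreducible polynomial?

No

Write h(θ) = θ^6 + θ^3.
Check for roots in ℤ_2: h(0) = 0 → root; h(1) = 0 → root.
h(0) = 0, so (θ) divides h(θ); h is reducible.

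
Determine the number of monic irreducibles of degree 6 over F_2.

9

x^(2^6) − x is the product of all monic irreducibles of degree dividing 6; Möbius inversion gives N = (1/6) Σ μ(6/d)·2^d.
Divisors of 6: 1, 2, 3, 6; μ(6/d) for each: 1, -1, -1, 1.
Σ = 2^1 − 2^2 − 2^3 + 2^6 = 54.
N = 54/6 = 9.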